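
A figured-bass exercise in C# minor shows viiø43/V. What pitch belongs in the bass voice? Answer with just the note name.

C#

The applied chord viiø43/V is rooted on F##: F##-A#-C#-E#.
The figure 43 means second inversion — the fifth is in the bass.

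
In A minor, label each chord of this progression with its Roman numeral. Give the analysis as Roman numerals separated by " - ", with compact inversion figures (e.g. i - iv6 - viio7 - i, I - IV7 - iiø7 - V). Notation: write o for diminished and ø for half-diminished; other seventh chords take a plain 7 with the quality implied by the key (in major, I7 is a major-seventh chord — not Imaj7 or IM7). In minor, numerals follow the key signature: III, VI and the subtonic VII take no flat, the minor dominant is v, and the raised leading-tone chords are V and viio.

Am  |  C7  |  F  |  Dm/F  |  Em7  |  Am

Am: minor triad on A = scale degree 1 → i.
C7: a dominant seventh chord on C, the applied dominant of VI → V7/VI.
F: root F is the submediant; major triad there is VI.
Dm/F has root D, degree 4 in A minor, so iv6.
Em7: minor seventh chord on E = scale degree 5 → v7.
Am: minor triad on A = scale degree 1 → i.

i - V7/VI - VI - iv6 - v7 - i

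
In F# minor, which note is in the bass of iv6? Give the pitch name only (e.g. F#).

D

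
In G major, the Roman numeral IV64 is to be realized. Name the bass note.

G

IV in G major has root C; the chord is C-E-G.
The figure 64 means second inversion — the fifth is in the bass.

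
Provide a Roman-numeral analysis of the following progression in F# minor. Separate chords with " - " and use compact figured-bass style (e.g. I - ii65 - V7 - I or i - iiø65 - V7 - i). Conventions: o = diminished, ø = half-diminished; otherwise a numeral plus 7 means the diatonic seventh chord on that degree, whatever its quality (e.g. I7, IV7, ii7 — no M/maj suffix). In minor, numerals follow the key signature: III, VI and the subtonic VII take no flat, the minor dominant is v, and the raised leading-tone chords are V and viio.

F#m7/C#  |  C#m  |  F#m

i43 - v - i

F#m7/C#: minor seventh chord on F# = scale degree 1 → i43.
C#m has root C#, degree 5 in F# minor, so v.
F#m: minor triad on F# = scale degree 1 → i.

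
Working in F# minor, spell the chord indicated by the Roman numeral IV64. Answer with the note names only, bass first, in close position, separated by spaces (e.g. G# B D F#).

F# B D#

IV64 is the major subdominant, borrowed from the parallel major. In F# minor that root is B.
So the chord is B-D#-F#.
The figured bass 64 indicates second inversion, placing the fifth (F#) in the bass: F#-B-D#.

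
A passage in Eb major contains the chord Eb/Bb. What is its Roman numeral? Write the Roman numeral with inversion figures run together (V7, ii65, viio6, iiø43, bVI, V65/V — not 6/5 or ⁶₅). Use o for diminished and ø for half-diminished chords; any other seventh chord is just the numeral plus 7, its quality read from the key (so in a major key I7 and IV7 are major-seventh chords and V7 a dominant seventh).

The pitches Eb-G-Bb form a major triad rooted on Eb.
In Eb major, Eb is the tonic; the diatonic major triad there is I.
With Bb in the bass the chord is in second inversion, so the figured bass is 64.

I64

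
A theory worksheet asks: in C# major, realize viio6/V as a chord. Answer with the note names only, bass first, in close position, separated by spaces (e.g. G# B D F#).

The slash marks an applied leading-tone chord: viio of V. In C# major, V is G#, so the leading tone to it is F##, a half step below.
Building a diminished triad on F## gives F##-A#-C#.
The figured bass 6 indicates first inversion, placing the third (A#) in the bass: A#-C#-F##.

A# C# F##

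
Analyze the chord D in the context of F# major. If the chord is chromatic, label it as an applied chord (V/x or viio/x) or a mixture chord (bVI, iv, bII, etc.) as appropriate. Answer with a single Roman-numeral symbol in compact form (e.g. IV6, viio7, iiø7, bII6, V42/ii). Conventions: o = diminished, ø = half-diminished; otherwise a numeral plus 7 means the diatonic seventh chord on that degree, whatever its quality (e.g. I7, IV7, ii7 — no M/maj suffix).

bVI

The pitches D-F#-A form a major triad rooted on D.
D is the lowered sixth degree of F# major (diatonic 6 would be D#). This is a major triad on the lowered sixth degree, borrowed from the parallel minor.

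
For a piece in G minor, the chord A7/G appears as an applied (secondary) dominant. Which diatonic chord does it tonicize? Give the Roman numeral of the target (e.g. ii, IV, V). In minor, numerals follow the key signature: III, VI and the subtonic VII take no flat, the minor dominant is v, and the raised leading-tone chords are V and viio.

The chord is a dominant seventh chord on A.
A dominant resolves down a perfect fifth: A → D. In G minor, D is scale degree 5, i.e. V.

V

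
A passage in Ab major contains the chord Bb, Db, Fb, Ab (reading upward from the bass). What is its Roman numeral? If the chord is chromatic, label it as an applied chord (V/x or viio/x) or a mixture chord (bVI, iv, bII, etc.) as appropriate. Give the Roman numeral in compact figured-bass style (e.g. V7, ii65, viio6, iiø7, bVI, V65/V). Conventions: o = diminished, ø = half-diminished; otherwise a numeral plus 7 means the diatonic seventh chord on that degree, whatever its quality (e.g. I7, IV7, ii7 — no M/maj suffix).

iiø7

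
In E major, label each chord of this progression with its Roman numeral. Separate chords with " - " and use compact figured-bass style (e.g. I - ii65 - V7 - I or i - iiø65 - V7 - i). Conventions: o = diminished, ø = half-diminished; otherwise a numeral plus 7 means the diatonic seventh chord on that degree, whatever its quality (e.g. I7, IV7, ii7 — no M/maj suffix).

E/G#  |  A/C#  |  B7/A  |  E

E/G# has root E, degree 1 in E major, so I6.
A/C#: root A is the subdominant; major triad there is IV6.
B7/A: root B is the dominant; dominant seventh chord there is V42.
E has root E, degree 1 in E major, so I.

I6 - IV6 - V42 - I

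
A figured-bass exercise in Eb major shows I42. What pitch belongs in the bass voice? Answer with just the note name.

D

I in Eb major has root Eb; the chord is Eb-G-Bb-D.
The figure 42 means third inversion — the seventh is in the bass.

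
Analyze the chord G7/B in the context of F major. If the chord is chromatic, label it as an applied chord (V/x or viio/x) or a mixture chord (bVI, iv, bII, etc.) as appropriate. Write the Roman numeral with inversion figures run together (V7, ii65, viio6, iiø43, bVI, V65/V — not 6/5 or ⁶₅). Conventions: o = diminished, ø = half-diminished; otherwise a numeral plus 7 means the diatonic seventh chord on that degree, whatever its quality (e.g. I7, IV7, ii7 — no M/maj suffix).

V65/V

Stacked in thirds the chord is G-B-D-F: a dominant seventh chord on G.
G is not a diatonic chord root with this quality in F major, but it lies a perfect fifth above C (V), so the chord functions as an applied dominant of V.
With B in the bass the chord is in first inversion, so the figured bass is 65.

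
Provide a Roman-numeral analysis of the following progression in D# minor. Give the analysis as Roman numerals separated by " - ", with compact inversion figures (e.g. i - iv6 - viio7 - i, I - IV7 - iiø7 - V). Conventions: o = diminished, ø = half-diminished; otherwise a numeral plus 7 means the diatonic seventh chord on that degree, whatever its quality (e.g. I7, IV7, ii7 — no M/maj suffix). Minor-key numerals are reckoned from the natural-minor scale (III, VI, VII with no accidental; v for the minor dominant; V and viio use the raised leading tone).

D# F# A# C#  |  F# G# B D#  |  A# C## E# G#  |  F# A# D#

i7 - iv42 - V7 - i6

D#-F#-A#-C# has root D#, degree 1 in D# minor, so i7.
F#-G#-B-D# has root G#, degree 4 in D# minor, so iv42.
A#-C##-E#-G# has root A#, degree 5 in D# minor, so V7.
F#-A#-D#: minor triad on D# = scale degree 1 → i6.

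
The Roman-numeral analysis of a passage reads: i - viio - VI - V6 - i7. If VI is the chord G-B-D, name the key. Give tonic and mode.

The chord G is a major triad rooted on G; its label is VI.
If G is scale degree 6 and the mode makes that degree carry a major triad, the tonic is B and the mode is minor.

B minor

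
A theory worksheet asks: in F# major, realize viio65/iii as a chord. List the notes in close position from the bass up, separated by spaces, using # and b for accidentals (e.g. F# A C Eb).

B# D# F# G##

viio65/iii is a secondary leading-tone chord. The target iii is A# in F# major; the applied chord is rooted a semitone below, on G##.
Building a fully diminished seventh chord on G## gives G##-B#-D#-F#.
The figured bass 65 indicates first inversion, placing the third (B#) in the bass: B#-D#-F#-G##.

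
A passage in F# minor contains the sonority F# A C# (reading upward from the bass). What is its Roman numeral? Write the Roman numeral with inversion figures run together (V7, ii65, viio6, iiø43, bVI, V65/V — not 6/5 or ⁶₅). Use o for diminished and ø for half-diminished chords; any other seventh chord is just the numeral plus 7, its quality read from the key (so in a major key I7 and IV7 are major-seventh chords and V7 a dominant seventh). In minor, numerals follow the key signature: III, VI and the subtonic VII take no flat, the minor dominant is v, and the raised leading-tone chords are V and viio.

The pitches F#-A-C# form a minor triad rooted on F#.
In F# minor, F# is the tonic; the diatonic minor triad there is i.

i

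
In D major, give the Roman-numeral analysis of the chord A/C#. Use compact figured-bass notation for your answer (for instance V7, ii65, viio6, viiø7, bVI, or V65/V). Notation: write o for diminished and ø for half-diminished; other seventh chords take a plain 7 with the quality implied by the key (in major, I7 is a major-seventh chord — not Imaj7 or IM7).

Stacked in thirds the chord is A-C#-E: a major triad on A.
A is scale degree 5 in D major, and a major triad on that degree is written V.
With C# in the bass the chord is in first inversion, so the figured bass is 6.

V6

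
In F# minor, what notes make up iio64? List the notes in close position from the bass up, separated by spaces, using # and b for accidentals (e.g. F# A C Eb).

In F# minor, the second degree is G#, and the diatonic chord built there is a diminished triad.
That chord is spelled G#-B-D.
The figured bass 64 indicates second inversion, placing the fifth (D) in the bass: D-G#-B.

D G# B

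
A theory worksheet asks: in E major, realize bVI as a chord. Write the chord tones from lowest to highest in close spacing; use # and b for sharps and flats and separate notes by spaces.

C E G

Scale degree 6 in E major is C#; lowering it a half step gives C. bVI is a major triad on the lowered sixth degree, borrowed from the parallel minor.
So the chord is C-E-G, a major triad.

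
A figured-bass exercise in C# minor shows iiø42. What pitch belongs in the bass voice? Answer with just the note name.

C#

iiø in C# minor has root D#; the chord is D#-F#-A-C#.
The figure 42 means third inversion — the seventh is in the bass.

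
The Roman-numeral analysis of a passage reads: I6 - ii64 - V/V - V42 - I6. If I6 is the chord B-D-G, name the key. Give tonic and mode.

The chord G/B is a major triad rooted on G; its label is I6.
If G is scale degree 1 and the mode makes that degree carry a major triad, the tonic is G and the mode is major.

G major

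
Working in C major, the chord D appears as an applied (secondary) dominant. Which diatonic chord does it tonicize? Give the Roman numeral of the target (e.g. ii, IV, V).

V

The chord is a major triad on D.
A dominant resolves down a perfect fifth: D → G. In C major, G is scale degree 5, i.e. V.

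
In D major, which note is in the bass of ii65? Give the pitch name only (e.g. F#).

G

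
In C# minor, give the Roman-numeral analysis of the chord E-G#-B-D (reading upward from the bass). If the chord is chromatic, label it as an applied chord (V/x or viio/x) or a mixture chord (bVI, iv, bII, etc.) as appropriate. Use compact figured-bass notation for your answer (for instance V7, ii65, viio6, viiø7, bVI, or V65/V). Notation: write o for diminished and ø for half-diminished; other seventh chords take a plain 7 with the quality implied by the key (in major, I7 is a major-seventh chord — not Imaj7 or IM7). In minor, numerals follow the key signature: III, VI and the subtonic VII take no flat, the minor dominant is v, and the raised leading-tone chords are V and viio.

Stacked in thirds the chord is E-G#-B-D: a dominant seventh chord on E.
E is not a diatonic chord root with this quality in C# minor, but it lies a perfect fifth above A (VI), so the chord functions as an applied dominant of VI.

V7/VI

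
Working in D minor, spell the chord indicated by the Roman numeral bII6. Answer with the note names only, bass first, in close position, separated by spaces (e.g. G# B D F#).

G Bb Eb

bII6 is the Neapolitan sixth — a major triad on the lowered second degree, here in its customary first inversion. In D minor that root is Eb.
So the chord is Eb-G-Bb.
The figured bass 6 indicates first inversion, placing the third (G) in the bass: G-Bb-Eb.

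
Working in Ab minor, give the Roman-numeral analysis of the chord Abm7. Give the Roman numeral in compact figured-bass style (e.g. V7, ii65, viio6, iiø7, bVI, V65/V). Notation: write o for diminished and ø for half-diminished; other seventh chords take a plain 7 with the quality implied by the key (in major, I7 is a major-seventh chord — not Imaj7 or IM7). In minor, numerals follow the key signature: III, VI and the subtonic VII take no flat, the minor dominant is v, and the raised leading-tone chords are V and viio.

The pitches Ab-Cb-Eb-Gb form a minor seventh chord rooted on Ab.
In Ab minor, Ab is the tonic; the diatonic minor seventh chord there is i7.

i7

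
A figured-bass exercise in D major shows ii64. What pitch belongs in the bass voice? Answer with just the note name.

B

ii in D major has root E; the chord is E-G-B.
The figure 64 means second inversion — the fifth is in the bass.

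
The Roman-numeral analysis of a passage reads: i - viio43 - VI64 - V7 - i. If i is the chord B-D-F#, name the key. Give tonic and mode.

i is given as B-D-F# — a minor triad with root B.
If B is scale degree 1 and the mode makes that degree carry a minor triad, the tonic is B and the mode is minor.

B minor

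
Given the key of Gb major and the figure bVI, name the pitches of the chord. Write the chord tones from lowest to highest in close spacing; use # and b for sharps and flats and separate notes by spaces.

Ebb Gb Bbb

bVI is a major triad on the lowered sixth degree, borrowed from the parallel minor. In Gb major that root is Ebb.
So the chord is Ebb-Gb-Bbb.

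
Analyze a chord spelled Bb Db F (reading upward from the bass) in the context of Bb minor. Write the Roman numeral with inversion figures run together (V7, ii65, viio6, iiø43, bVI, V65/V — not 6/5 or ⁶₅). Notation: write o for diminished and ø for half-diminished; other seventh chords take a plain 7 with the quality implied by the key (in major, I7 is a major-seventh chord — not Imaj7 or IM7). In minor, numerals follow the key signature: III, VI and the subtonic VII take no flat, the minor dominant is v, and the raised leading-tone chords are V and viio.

i

The pitches Bb-Db-F form a minor triad rooted on Bb.
Bb is scale degree 1 in Bb minor, and a minor triad on that degree is written i.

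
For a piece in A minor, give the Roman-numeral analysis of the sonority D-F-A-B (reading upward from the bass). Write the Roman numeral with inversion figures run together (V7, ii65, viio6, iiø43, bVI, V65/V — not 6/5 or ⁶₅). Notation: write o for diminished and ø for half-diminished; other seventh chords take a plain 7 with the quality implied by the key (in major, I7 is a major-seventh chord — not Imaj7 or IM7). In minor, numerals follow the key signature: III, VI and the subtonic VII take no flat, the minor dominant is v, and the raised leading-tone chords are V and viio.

iiø65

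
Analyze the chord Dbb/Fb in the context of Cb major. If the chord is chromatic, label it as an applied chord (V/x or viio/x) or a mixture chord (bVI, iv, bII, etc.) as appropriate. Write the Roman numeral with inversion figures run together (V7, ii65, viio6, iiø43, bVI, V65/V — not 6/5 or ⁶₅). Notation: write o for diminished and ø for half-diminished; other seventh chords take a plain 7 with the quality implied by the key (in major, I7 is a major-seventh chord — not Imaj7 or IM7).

bII6

Stacked in thirds the chord is Dbb-Fb-Abb: a major triad on Dbb.
Dbb is the lowered second degree of Cb major (diatonic 2 would be Db). This is the Neapolitan sixth — a major triad on the lowered second degree, here in its customary first inversion.
With Fb in the bass the chord is in first inversion, so the figured bass is 6.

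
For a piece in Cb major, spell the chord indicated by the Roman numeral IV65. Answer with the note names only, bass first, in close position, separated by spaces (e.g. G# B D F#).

Ab Cb Eb Fb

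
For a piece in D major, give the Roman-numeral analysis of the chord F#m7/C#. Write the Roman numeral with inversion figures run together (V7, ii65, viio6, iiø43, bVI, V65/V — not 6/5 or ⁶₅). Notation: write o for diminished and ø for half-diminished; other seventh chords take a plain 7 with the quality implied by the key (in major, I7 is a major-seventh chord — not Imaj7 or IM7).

iii43

The pitches F#-A-C#-E form a minor seventh chord rooted on F#.
F# is scale degree 3 in D major, and a minor seventh chord on that degree is written iii7.
With C# in the bass the chord is in second inversion, so the figured bass is 43.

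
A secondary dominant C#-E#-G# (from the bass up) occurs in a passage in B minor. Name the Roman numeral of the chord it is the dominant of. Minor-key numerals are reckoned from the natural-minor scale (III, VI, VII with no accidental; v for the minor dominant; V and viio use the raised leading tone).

V

The chord is a major triad on C#.
A dominant resolves down a perfect fifth: C# → F#. In B minor, F# is scale degree 5, i.e. V.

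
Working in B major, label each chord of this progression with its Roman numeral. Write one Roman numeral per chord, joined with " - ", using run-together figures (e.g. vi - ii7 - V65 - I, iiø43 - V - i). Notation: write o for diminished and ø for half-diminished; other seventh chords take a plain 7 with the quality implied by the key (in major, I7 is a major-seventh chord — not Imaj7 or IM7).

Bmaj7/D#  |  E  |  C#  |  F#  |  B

Bmaj7/D#: major seventh chord on B = scale degree 1 → I65.
E has root E, degree 4 in B major, so IV.
C#: a major triad on C#, the applied dominant of V → V/V.
F#: root F# is the dominant; major triad there is V.
B has root B, degree 1 in B major, so I.

I65 - IV - V/V - V - I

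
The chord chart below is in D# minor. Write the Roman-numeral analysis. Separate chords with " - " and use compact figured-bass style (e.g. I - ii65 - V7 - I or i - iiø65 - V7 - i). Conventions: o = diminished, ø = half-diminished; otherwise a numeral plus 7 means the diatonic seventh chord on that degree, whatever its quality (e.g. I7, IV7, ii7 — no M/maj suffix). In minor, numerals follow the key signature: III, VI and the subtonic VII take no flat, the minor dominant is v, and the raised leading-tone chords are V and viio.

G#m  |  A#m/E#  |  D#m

iv - v64 - i

G#m: root G# is the subdominant; minor triad there is iv.
A#m/E# has root A#, degree 5 in D# minor, so v64.
D#m: minor triad on D# = scale degree 1 → i.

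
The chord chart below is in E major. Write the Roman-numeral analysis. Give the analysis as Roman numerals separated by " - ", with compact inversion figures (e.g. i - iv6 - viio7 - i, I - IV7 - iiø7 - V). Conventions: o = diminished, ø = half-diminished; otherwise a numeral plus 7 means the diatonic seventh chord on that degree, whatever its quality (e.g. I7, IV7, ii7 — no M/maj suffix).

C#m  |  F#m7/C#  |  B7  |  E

vi - ii43 - V7 - I

C#m has root C#, degree 6 in E major, so vi.
F#m7/C# has root F#, degree 2 in E major, so ii43.
B7 has root B, degree 5 in E major, so V7.
E: root E is the tonic; major triad there is I.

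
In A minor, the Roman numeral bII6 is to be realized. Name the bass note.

D

bII in A minor has root Bb; the chord is Bb-D-F.
The figure 6 means first inversion — the third is in the bass.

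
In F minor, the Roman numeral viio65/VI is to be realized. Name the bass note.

The applied chord viio65/VI is rooted on C: C-Eb-Gb-Bbb.
The figure 65 means first inversion — the third is in the bass.

Eb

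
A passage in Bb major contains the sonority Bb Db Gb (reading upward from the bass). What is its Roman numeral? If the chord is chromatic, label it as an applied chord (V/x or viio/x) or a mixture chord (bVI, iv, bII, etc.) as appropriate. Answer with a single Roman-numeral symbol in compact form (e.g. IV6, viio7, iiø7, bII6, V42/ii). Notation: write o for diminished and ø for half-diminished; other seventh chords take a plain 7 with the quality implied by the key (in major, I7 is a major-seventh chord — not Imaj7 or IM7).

Stacked in thirds the chord is Gb-Bb-Db: a major triad on Gb.
Gb is the lowered sixth degree of Bb major (diatonic 6 would be G). This is a major triad on the lowered sixth degree, borrowed from the parallel minor.
With Bb in the bass the chord is in first inversion, so the figured bass is 6.

bVI6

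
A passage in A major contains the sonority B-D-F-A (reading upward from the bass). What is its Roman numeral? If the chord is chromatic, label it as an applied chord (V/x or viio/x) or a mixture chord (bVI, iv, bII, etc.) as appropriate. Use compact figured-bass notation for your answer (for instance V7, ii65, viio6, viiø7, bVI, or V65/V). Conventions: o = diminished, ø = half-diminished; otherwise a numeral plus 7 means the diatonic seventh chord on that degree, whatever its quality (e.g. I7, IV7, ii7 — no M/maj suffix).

The pitches B-D-F-A form a half-diminished seventh chord rooted on B.
B is the second degree of A major. This is the half-diminished supertonic seventh, borrowed from the parallel minor.

iiø7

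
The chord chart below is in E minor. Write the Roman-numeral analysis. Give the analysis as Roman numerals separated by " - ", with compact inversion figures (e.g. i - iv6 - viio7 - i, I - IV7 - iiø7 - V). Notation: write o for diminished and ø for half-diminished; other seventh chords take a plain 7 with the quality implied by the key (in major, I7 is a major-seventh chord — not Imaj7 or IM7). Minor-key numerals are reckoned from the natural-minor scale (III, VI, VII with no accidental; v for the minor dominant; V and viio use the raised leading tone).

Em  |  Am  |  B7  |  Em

i - iv - V7 - i

Em: minor triad on E = scale degree 1 → i.
Am: minor triad on A = scale degree 4 → iv.
B7: dominant seventh chord on B = scale degree 5 → V7.
Em: minor triad on E = scale degree 1 → i.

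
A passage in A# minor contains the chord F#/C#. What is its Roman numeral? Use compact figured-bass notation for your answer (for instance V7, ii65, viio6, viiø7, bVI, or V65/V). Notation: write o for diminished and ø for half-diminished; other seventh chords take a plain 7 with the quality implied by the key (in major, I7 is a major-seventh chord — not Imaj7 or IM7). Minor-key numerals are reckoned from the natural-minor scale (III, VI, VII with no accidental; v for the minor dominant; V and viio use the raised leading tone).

VI64

Stacked in thirds the chord is F#-A#-C#: a major triad on F#.
In A# minor, F# is the submediant; the diatonic major triad there is VI.
With C# in the bass the chord is in second inversion, so the figured bass is 64.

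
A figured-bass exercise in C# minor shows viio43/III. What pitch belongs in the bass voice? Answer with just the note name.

The applied chord viio43/III is rooted on D#: D#-F#-A-C.
The figure 43 means second inversion — the fifth is in the bass.

A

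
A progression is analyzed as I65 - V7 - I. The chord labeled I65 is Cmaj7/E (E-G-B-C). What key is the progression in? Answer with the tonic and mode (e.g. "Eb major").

The chord Cmaj7/E is a major seventh chord rooted on C; its label is I65.
If C is scale degree 1 and the mode makes that degree carry a major seventh chord, the tonic is C and the mode is major.

C major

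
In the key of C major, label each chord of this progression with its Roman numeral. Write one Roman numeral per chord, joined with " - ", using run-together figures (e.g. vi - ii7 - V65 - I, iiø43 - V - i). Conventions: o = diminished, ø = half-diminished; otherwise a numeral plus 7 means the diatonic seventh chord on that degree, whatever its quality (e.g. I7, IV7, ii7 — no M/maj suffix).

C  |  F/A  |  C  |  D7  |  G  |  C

I - IV6 - I - V7/V - V - I

C has root C, degree 1 in C major, so I.
F/A: root F is the subdominant; major triad there is IV6.
C: major triad on C = scale degree 1 → I.
D7 is the secondary dominant of V (dominant seventh chord on D): V7/V.
G: major triad on G = scale degree 5 → V.
C: major triad on C = scale degree 1 → I.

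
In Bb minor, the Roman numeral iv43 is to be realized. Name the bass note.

iv in Bb minor has root Eb; the chord is Eb-Gb-Bb-Db.
The figure 43 means second inversion — the fifth is in the bass.

Bb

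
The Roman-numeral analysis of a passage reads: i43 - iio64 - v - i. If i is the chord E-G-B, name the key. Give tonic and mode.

E minor

The anchor chord is a minor triad on E, labeled i.
If E is scale degree 1 and the mode makes that degree carry a minor triad, the tonic is E and the mode is minor.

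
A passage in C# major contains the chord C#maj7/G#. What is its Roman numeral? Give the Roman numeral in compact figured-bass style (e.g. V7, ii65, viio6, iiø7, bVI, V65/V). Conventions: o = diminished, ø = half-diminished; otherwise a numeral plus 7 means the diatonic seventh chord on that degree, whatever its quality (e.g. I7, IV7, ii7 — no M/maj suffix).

I43

Stacked in thirds the chord is C#-E#-G#-B#: a major seventh chord on C#.
In C# major, C# is the tonic; the diatonic major seventh chord there is I7.
With G# in the bass the chord is in second inversion, so the figured bass is 43.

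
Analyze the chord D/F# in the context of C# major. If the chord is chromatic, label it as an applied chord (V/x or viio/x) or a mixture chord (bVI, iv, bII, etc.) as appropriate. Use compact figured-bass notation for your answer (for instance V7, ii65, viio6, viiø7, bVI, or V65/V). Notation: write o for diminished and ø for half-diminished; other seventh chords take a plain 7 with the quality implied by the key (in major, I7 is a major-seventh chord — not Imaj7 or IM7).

bII6

The pitches D-F#-A form a major triad rooted on D.
D is the lowered second degree of C# major (diatonic 2 would be D#). This is the Neapolitan sixth — a major triad on the lowered second degree, here in its customary first inversion.
With F# in the bass the chord is in first inversion, so the figured bass is 6.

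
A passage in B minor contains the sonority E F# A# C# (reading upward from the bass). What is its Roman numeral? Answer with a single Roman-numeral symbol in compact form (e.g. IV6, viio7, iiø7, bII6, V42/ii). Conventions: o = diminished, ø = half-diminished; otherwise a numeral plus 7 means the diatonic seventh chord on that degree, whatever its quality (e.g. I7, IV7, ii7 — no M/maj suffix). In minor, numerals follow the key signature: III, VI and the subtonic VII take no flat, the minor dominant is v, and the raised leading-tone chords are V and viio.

V42

Stacked in thirds the chord is F#-A#-C#-E: a dominant seventh chord on F#.
F# is scale degree 5 in B minor, and a dominant seventh chord on that degree is written V7.
With E in the bass the chord is in third inversion, so the figured bass is 42.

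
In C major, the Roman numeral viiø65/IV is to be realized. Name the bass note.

G

The applied chord viiø65/IV is rooted on E: E-G-Bb-D.
The figure 65 means first inversion — the third is in the bass.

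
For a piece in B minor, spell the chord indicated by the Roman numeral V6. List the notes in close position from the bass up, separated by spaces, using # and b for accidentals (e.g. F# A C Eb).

A# C# F#

In B minor, the dominant is F#. The dominant is major (leading tone raised), so V is a major triad.
Stacking thirds from F# gives F#-A#-C#.
With the 6 figure the chord is in first inversion; from the bass A# upward in close position it reads A#-C#-F#.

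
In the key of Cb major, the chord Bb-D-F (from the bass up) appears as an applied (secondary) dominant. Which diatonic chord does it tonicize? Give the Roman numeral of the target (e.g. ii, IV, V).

iii

The chord is a major triad on Bb.
A dominant resolves down a perfect fifth: Bb → Eb. In Cb major, Eb is scale degree 3, i.e. iii.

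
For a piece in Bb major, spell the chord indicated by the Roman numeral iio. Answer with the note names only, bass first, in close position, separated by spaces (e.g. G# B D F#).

C Eb Gb

Scale degree 2 in Bb major is C; here the chord built on it is altered to a diminished triad. iio is the diminished supertonic triad, borrowed from the parallel minor.
So the chord is C-Eb-Gb.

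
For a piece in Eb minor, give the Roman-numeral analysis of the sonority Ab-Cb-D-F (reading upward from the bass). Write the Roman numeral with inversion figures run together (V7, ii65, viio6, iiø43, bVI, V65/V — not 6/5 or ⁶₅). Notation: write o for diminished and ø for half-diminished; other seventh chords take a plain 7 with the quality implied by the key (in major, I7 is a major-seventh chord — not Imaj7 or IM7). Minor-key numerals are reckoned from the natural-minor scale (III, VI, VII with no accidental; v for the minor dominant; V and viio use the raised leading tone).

Stacked in thirds the chord is D-F-Ab-Cb: a fully diminished seventh chord on D.
In Eb minor, D is the leading tone; the diatonic fully diminished seventh chord there is viio7.
With Ab in the bass the chord is in second inversion, so the figured bass is 43.

viio43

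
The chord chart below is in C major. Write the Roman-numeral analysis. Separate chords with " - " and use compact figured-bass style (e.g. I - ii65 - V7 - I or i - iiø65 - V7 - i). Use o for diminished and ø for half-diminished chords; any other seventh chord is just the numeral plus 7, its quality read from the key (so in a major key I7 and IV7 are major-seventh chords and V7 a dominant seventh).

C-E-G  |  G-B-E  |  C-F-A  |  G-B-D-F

I - iii6 - IV64 - V7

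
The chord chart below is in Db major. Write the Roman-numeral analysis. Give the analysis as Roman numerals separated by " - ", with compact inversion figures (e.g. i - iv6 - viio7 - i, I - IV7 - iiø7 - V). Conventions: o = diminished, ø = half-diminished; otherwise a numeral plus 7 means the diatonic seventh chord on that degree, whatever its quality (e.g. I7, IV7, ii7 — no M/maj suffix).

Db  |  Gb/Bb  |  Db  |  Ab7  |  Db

I - IV6 - I - V7 - I

Db: major triad on Db = scale degree 1 → I.
Gb/Bb: major triad on Gb = scale degree 4 → IV6.
Db has root Db, degree 1 in Db major, so I.
Ab7 has root Ab, degree 5 in Db major, so V7.
Db: major triad on Db = scale degree 1 → I.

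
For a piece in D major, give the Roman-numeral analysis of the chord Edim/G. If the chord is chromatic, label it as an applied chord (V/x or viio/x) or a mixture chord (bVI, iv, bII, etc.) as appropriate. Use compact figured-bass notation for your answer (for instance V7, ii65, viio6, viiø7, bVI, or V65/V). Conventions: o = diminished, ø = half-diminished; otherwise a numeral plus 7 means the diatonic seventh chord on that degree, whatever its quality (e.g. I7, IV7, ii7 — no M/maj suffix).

Stacked in thirds the chord is E-G-Bb: a diminished triad on E.
E is the second degree of D major. This is the diminished supertonic triad, borrowed from the parallel minor.
With G in the bass the chord is in first inversion, so the figured bass is 6.

iio6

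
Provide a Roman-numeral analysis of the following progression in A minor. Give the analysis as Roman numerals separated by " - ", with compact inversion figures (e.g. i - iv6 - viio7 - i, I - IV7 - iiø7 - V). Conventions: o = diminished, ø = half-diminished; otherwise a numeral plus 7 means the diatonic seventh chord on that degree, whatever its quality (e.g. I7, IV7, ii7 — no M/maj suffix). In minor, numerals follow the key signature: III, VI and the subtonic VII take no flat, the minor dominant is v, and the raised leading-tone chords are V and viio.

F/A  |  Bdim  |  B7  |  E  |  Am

VI6 - iio - V7/V - V - i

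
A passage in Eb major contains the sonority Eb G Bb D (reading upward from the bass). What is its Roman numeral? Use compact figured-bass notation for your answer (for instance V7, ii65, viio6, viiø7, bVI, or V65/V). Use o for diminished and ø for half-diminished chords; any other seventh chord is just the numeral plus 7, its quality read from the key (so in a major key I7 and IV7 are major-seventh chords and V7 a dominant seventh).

The pitches Eb-G-Bb-D form a major seventh chord rooted on Eb.
In Eb major, Eb is the tonic; the diatonic major seventh chord there is I7.

I7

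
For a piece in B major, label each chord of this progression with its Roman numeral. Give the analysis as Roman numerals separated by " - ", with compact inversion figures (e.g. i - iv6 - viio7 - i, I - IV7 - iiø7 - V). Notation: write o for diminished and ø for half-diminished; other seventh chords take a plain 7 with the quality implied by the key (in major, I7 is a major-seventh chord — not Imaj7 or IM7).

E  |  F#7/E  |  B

E: major triad on E = scale degree 4 → IV.
F#7/E has root F#, degree 5 in B major, so V42.
B: major triad on B = scale degree 1 → I.

IV - V42 - I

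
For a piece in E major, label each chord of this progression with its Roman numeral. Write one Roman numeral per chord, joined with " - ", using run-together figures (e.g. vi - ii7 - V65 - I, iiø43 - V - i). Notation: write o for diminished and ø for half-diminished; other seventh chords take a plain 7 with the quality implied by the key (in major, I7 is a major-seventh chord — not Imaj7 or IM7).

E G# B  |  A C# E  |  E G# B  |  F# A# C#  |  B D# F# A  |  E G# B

I - IV - I - V/V - V7 - I

E-G#-B: major triad on E = scale degree 1 → I.
A-C#-E has root A, degree 4 in E major, so IV.
E-G#-B: root E is the tonic; major triad there is I.
F#-A#-C#: chromatic; F# is V of V, so V/V.
B-D#-F#-A: dominant seventh chord on B = scale degree 5 → V7.
E-G#-B has root E, degree 1 in E major, so I.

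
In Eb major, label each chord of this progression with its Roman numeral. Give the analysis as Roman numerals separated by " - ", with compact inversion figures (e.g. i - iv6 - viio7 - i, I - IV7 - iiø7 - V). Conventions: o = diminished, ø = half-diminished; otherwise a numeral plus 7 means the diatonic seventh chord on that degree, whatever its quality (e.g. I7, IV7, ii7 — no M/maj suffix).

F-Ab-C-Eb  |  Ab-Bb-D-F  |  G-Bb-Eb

ii7 - V42 - I6

F-Ab-C-Eb: root F is the supertonic; minor seventh chord there is ii7.
Ab-Bb-D-F: root Bb is the dominant; dominant seventh chord there is V42.
G-Bb-Eb: root Eb is the tonic; major triad there is I6.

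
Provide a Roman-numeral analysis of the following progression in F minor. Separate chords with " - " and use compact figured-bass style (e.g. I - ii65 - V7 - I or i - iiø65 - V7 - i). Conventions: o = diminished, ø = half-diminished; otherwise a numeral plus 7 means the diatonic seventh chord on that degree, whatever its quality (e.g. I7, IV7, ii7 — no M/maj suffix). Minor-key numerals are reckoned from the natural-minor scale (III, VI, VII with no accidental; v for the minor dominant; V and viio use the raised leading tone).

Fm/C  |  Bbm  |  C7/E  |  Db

i64 - iv - V65 - VI

Fm/C: root F is the tonic; minor triad there is i64.
Bbm: root Bb is the subdominant; minor triad there is iv.
C7/E: root C is the dominant; dominant seventh chord there is V65.
Db has root Db, degree 6 in F minor, so VI.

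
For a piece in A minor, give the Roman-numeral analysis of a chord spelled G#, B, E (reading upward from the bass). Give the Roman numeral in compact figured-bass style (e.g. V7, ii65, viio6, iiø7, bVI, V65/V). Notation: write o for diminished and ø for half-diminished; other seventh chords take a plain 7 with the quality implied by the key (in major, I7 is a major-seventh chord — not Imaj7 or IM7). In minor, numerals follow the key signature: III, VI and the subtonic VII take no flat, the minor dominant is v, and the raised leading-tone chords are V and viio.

V6

The pitches E-G#-B form a major triad rooted on E.
E is scale degree 5 in A minor, and a major triad on that degree is written V.
With G# in the bass the chord is in first inversion, so the figured bass is 6.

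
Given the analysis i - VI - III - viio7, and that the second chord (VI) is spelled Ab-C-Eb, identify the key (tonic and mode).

C minor

VI is given as Ab-C-Eb — a major triad with root Ab.
Counting down 5 scale steps from Ab places the tonic on C; a major triad on degree 6 is diatonic only in minor.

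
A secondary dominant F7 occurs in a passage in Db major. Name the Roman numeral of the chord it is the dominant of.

The chord is a dominant seventh chord on F.
A dominant resolves down a perfect fifth: F → Bb. In Db major, Bb is scale degree 6, i.e. vi.

vi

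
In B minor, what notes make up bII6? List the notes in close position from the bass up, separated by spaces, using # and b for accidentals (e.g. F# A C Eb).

E G C

Scale degree 2 in B minor is C#; lowering it a half step gives C. bII6 is the Neapolitan sixth — a major triad on the lowered second degree, here in its customary first inversion.
So the chord is C-E-G, a major triad.
With the 6 figure the chord is in first inversion; from the bass E upward in close position it reads E-G-C.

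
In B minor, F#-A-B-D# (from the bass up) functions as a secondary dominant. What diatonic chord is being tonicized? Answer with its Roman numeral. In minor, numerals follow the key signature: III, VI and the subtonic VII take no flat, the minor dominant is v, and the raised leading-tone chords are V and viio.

The chord is a dominant seventh chord on B.
A dominant resolves down a perfect fifth: B → E. In B minor, E is scale degree 4, i.e. iv.

iv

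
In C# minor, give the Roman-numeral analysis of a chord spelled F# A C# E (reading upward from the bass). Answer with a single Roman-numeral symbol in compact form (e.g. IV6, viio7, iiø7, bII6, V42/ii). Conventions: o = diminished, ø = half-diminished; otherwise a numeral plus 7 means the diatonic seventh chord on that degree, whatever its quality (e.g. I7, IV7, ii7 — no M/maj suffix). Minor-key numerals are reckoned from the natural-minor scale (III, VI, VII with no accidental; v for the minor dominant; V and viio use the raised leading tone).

iv7

Stacked in thirds the chord is F#-A-C#-E: a minor seventh chord on F#.
In C# minor, F# is the subdominant; the diatonic minor seventh chord there is iv7.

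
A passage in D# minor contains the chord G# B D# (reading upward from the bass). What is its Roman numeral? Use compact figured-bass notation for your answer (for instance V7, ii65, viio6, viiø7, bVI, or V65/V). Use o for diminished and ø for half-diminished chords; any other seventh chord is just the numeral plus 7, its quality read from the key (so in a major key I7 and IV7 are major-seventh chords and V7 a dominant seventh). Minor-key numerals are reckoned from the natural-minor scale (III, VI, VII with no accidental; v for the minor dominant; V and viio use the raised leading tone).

Stacked in thirds the chord is G#-B-D#: a minor triad on G#.
G# is scale degree 4 in D# minor, and a minor triad on that degree is written iv.

iv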